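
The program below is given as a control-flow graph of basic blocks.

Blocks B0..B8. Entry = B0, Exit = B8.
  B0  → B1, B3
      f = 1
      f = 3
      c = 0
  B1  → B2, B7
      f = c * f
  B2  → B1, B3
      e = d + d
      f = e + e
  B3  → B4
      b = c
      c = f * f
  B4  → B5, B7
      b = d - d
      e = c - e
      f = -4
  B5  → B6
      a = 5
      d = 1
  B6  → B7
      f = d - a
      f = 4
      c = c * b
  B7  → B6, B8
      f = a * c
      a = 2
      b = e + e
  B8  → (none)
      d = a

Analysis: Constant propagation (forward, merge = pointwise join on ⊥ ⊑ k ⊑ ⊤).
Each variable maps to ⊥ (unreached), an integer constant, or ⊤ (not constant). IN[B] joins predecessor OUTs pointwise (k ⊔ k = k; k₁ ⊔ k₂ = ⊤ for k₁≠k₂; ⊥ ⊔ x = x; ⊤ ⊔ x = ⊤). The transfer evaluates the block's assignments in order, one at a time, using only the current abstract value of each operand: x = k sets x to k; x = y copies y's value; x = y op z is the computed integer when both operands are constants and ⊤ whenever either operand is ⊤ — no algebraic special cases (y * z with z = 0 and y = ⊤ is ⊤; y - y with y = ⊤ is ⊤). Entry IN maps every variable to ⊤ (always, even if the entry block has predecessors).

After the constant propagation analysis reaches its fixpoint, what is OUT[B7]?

Fixpoint table:
  B0: | IN=(all ⊤) | OUT={c:0, f:3; rest ⊤}
  B1: | IN={c:0; rest ⊤} | OUT={c:0; rest ⊤}
  B2: | IN={c:0; rest ⊤} | OUT={c:0; rest ⊤}
  B3: | IN={c:0; rest ⊤} | OUT={b:0; rest ⊤}
  B4: | IN={b:0; rest ⊤} | OUT={f:-4; rest ⊤}
  B5: | IN={f:-4; rest ⊤} | OUT={a:5, d:1, f:-4; rest ⊤}
  B6: | IN=(all ⊤) | OUT={f:4; rest ⊤}
  B7: | IN=(all ⊤) | OUT={a:2; rest ⊤}
  B8: | IN={a:2; rest ⊤} | OUT={a:2, d:2; rest ⊤}

Merge at B7: IN[B7] = OUT[B1] ⊔ OUT[B4] ⊔ OUT[B6] = {a: ⊤, b: ⊤, c: ⊤, d: ⊤, e: ⊤, f: ⊤}
Applying B7's transfer function to that IN value gives OUT[B7] (row B7 above).

Answer: {a: 2, b: ⊤, c: ⊤, d: ⊤, e: ⊤, f: ⊤}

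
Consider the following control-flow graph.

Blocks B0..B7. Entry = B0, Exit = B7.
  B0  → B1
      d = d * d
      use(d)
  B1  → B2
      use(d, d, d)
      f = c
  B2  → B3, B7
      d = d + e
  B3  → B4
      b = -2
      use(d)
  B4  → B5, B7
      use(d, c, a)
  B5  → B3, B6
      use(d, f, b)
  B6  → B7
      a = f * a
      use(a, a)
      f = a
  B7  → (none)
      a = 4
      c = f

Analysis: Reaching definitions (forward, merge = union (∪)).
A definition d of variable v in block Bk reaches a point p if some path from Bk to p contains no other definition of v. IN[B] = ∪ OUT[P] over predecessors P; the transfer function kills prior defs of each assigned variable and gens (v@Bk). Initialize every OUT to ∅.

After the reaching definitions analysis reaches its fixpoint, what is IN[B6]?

Answer: {b@B3, d@B2, f@B1}

Derivation:
Per-block solution:
  B0:   IN={}   OUT={d@B0}
  B1:   IN={d@B0}   OUT={d@B0, f@B1}
  B2:   IN={d@B0, f@B1}   OUT={d@B2, f@B1}
  B3:   IN={b@B3, d@B2, f@B1}   OUT={b@B3, d@B2, f@B1}
  B4:   IN={b@B3, d@B2, f@B1}   OUT={b@B3, d@B2, f@B1}
  B5:   IN={b@B3, d@B2, f@B1}   OUT={b@B3, d@B2, f@B1}
  B6:   IN={b@B3, d@B2, f@B1}   OUT={a@B6, b@B3, d@B2, f@B6}
  B7:   IN={a@B6, b@B3, d@B2, f@B1, f@B6}   OUT={a@B7, b@B3, c@B7, d@B2, f@B1, f@B6}

Merge at B6: IN[B6] = OUT[B5] = {b@B3, d@B2, f@B1}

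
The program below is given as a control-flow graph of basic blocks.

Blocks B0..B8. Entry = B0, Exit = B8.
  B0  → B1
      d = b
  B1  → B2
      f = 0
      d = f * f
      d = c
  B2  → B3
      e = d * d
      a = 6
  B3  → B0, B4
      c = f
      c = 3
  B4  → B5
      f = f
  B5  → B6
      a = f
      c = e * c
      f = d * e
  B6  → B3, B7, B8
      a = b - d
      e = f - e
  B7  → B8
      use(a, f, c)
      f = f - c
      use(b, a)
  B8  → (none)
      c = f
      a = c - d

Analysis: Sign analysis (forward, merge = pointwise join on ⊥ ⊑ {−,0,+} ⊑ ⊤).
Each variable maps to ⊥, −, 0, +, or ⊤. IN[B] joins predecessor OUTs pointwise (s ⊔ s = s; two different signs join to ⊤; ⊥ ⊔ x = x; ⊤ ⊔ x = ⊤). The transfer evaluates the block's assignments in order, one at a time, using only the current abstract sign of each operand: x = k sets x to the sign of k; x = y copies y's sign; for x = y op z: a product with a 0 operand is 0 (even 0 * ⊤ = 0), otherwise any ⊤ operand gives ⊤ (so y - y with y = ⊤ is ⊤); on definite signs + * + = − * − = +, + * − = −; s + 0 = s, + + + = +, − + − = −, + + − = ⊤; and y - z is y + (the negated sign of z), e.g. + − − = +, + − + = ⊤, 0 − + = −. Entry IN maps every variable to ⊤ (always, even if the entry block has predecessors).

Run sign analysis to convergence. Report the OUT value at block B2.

Fixpoint table:
  B0:  IN=(all ⊤)  OUT=(all ⊤)
  B1:  IN=(all ⊤)  OUT={f:0; rest ⊤}
  B2:  IN={f:0; rest ⊤}  OUT={a:+, f:0; rest ⊤}
  B3:  IN=(all ⊤)  OUT={c:+; rest ⊤}
  B4:  IN={c:+; rest ⊤}  OUT={c:+; rest ⊤}
  B5:  IN={c:+; rest ⊤}  OUT=(all ⊤)
  B6:  IN=(all ⊤)  OUT=(all ⊤)
  B7:  IN=(all ⊤)  OUT=(all ⊤)
  B8:  IN=(all ⊤)  OUT=(all ⊤)

Merge at B2: IN[B2] = OUT[B1] = {a: ⊤, b: ⊤, c: ⊤, d: ⊤, e: ⊤, f: 0}
Applying B2's transfer function to that IN value gives OUT[B2] (row B2 above).

Answer: {a: +, b: ⊤, c: ⊤, d: ⊤, e: ⊤, f: 0}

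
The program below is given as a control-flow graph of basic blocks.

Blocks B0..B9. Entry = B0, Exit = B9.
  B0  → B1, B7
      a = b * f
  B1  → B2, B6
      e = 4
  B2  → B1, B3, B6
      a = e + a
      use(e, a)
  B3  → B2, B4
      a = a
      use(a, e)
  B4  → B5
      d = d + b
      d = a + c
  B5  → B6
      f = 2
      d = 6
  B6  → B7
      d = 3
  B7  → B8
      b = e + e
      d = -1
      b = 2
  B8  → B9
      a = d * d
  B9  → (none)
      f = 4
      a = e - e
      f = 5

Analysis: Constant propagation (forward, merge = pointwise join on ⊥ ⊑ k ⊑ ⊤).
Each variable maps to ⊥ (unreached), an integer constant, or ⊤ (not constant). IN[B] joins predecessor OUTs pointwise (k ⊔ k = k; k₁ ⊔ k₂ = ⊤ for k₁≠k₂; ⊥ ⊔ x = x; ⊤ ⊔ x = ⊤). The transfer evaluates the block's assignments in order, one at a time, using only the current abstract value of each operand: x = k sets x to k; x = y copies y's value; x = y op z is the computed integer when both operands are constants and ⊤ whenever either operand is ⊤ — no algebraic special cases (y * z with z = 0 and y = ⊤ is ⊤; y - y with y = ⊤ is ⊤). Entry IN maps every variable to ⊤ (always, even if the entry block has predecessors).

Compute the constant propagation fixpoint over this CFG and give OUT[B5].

Converged values:
  B0: | IN=(all ⊤) | OUT=(all ⊤)
  B1: | IN=(all ⊤) | OUT={e:4; rest ⊤}
  B2: | IN={e:4; rest ⊤} | OUT={e:4; rest ⊤}
  B3: | IN={e:4; rest ⊤} | OUT={e:4; rest ⊤}
  B4: | IN={e:4; rest ⊤} | OUT={e:4; rest ⊤}
  B5: | IN={e:4; rest ⊤} | OUT={d:6, e:4, f:2; rest ⊤}
  B6: | IN={e:4; rest ⊤} | OUT={d:3, e:4; rest ⊤}
  B7: | IN=(all ⊤) | OUT={b:2, d:-1; rest ⊤}
  B8: | IN={b:2, d:-1; rest ⊤} | OUT={a:1, b:2, d:-1; rest ⊤}
  B9: | IN={a:1, b:2, d:-1; rest ⊤} | OUT={b:2, d:-1, f:5; rest ⊤}

Merge at B5: IN[B5] = OUT[B4] = {a: ⊤, b: ⊤, c: ⊤, d: ⊤, e: 4, f: ⊤}
Applying B5's transfer function to that IN value gives OUT[B5] (row B5 above).

Answer: {a: ⊤, b: ⊤, c: ⊤, d: 6, e: 4, f: 2}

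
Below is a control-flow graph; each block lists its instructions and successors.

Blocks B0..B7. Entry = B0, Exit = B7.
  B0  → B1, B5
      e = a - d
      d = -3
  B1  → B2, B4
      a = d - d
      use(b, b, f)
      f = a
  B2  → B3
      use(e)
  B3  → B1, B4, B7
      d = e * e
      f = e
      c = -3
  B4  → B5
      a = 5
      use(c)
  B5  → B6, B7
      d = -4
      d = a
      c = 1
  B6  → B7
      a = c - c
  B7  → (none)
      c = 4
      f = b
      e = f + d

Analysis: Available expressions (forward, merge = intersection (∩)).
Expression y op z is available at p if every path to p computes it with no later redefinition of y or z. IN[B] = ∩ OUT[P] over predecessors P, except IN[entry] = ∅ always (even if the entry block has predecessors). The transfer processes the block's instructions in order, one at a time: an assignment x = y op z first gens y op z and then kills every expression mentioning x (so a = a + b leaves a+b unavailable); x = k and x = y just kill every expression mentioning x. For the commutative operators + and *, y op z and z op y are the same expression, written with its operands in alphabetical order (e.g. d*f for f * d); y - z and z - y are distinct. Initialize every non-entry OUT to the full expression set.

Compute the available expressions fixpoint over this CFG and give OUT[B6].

Fixpoint table:
  B0:   IN={}   OUT={}
  B1:   IN={}   OUT={d-d}
  B2:   IN={d-d}   OUT={d-d}
  B3:   IN={d-d}   OUT={e*e}
  B4:   IN={}   OUT={}
  B5:   IN={}   OUT={}
  B6:   IN={}   OUT={c-c}
  B7:   IN={}   OUT={d+f}

Merge at B6: IN[B6] = OUT[B5] = {}
Applying B6's transfer function to that IN value gives OUT[B6] (row B6 above).

Answer: {c-c}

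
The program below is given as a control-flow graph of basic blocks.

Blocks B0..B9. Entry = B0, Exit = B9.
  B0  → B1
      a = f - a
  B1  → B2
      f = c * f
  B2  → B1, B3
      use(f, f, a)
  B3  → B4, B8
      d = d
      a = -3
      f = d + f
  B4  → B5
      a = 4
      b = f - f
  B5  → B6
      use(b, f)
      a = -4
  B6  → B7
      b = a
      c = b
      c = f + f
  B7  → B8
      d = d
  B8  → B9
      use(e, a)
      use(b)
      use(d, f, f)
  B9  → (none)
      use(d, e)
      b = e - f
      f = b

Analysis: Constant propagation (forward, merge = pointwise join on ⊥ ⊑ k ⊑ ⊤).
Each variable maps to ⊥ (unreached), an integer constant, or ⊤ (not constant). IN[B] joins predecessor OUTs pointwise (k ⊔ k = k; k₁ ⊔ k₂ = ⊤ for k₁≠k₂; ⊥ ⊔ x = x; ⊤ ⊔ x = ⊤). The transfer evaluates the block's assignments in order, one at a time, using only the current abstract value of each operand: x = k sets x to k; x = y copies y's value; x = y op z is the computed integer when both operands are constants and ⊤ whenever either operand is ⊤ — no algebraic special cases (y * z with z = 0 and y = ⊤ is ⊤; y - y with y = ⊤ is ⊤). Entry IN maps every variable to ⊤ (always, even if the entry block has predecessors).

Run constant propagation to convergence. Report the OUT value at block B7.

Answer: {a: -4, b: -4, c: ⊤, d: ⊤, e: ⊤, f: ⊤}

Trace:
Converged values:
  B0: | IN=(all ⊤) | OUT=(all ⊤)
  B1: | IN=(all ⊤) | OUT=(all ⊤)
  B2: | IN=(all ⊤) | OUT=(all ⊤)
  B3: | IN=(all ⊤) | OUT={a:-3; rest ⊤}
  B4: | IN={a:-3; rest ⊤} | OUT={a:4; rest ⊤}
  B5: | IN={a:4; rest ⊤} | OUT={a:-4; rest ⊤}
  B6: | IN={a:-4; rest ⊤} | OUT={a:-4, b:-4; rest ⊤}
  B7: | IN={a:-4, b:-4; rest ⊤} | OUT={a:-4, b:-4; rest ⊤}
  B8: | IN=(all ⊤) | OUT=(all ⊤)
  B9: | IN=(all ⊤) | OUT=(all ⊤)

Merge at B7: IN[B7] = OUT[B6] = {a: -4, b: -4, c: ⊤, d: ⊤, e: ⊤, f: ⊤}
Applying B7's transfer function to that IN value gives OUT[B7] (row B7 above).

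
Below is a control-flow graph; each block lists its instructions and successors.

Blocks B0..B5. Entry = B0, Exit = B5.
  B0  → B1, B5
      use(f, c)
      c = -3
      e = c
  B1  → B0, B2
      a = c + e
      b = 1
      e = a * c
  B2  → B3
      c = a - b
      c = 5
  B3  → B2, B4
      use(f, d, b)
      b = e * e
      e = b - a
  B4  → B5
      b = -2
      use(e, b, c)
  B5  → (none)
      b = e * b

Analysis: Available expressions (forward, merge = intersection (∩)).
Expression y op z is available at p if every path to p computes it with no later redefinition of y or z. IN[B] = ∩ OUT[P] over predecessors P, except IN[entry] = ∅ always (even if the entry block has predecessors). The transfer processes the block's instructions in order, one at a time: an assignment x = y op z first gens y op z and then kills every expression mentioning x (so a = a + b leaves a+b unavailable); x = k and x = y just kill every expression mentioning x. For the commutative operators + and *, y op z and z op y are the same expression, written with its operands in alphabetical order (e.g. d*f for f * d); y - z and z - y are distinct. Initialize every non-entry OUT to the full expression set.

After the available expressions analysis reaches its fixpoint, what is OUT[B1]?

Per-block solution:
  B0:  IN={}  OUT={}
  B1:  IN={}  OUT={a*c}
  B2:  IN={}  OUT={a-b}
  B3:  IN={a-b}  OUT={b-a}
  B4:  IN={b-a}  OUT={}
  B5:  IN={}  OUT={}

Merge at B1: IN[B1] = OUT[B0] = {}
Applying B1's transfer function to that IN value gives OUT[B1] (row B1 above).

Answer: {a*c}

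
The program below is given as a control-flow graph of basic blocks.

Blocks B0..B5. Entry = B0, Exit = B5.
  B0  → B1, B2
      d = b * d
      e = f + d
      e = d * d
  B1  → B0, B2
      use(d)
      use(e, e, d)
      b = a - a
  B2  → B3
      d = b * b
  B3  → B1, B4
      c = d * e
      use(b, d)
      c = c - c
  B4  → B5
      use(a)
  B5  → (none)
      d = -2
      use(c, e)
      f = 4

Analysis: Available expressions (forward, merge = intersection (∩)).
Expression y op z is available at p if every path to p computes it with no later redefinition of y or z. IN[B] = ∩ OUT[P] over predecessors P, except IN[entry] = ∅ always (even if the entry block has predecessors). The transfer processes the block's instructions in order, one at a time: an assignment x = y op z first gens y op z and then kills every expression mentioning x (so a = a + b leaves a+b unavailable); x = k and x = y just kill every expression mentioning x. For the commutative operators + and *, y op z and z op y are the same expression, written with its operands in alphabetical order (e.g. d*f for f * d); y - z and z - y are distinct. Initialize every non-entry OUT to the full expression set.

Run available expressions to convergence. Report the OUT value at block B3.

Answer: {b*b, d*e}

Trace:
Per-block solution:
  B0:   IN={}   OUT={d*d, d+f}
  B1:   IN={}   OUT={a-a}
  B2:   IN={}   OUT={b*b}
  B3:   IN={b*b}   OUT={b*b, d*e}
  B4:   IN={b*b, d*e}   OUT={b*b, d*e}
  B5:   IN={b*b, d*e}   OUT={b*b}

Merge at B3: IN[B3] = OUT[B2] = {b*b}
Applying B3's transfer function to that IN value gives OUT[B3] (row B3 above).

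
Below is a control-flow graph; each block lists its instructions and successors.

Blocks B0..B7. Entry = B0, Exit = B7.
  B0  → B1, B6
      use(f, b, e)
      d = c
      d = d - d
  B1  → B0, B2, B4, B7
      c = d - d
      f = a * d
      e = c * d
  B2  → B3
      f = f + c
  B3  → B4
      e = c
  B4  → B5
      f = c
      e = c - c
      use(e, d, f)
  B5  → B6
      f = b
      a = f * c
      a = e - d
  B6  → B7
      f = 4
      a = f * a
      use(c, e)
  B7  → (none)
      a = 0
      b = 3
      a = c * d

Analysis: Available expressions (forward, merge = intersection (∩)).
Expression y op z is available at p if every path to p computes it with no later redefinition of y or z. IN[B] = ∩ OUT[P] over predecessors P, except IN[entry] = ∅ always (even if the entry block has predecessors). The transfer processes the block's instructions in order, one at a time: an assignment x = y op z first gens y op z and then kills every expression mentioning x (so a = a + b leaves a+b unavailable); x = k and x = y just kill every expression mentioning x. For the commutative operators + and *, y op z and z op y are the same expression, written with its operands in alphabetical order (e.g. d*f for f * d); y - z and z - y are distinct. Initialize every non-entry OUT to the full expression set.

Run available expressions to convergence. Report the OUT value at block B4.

Per-block solution:
  B0:   IN={}   OUT={}
  B1:   IN={}   OUT={a*d, c*d, d-d}
  B2:   IN={a*d, c*d, d-d}   OUT={a*d, c*d, d-d}
  B3:   IN={a*d, c*d, d-d}   OUT={a*d, c*d, d-d}
  B4:   IN={a*d, c*d, d-d}   OUT={a*d, c*d, c-c, d-d}
  B5:   IN={a*d, c*d, c-c, d-d}   OUT={c*d, c*f, c-c, d-d, e-d}
  B6:   IN={}   OUT={}
  B7:   IN={}   OUT={c*d}

Merge at B4: IN[B4] = OUT[B1] ∩ OUT[B3] = {a*d, c*d, d-d}
Applying B4's transfer function to that IN value gives OUT[B4] (row B4 above).

Answer: {a*d, c*d, c-c, d-d}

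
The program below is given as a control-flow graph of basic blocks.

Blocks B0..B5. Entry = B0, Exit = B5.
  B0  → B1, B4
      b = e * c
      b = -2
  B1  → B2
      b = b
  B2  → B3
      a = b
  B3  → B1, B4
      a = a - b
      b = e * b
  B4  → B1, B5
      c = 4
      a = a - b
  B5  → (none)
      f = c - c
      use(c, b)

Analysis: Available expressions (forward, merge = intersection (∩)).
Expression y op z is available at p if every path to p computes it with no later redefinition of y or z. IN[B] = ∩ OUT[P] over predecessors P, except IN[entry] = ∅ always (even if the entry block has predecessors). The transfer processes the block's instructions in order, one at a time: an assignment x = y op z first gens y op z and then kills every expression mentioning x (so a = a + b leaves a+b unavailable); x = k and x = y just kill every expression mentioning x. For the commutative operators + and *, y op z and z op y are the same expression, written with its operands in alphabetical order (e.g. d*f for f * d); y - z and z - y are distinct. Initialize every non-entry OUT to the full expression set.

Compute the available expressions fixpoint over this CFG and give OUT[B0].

Fixpoint table:
  B0: | IN={} | OUT={c*e}
  B1: | IN={} | OUT={}
  B2: | IN={} | OUT={}
  B3: | IN={} | OUT={}
  B4: | IN={} | OUT={}
  B5: | IN={} | OUT={c-c}

B0 is the boundary node: IN[B0] = {}
Applying B0's transfer function to that IN value gives OUT[B0] (row B0 above).

Answer: {c*e}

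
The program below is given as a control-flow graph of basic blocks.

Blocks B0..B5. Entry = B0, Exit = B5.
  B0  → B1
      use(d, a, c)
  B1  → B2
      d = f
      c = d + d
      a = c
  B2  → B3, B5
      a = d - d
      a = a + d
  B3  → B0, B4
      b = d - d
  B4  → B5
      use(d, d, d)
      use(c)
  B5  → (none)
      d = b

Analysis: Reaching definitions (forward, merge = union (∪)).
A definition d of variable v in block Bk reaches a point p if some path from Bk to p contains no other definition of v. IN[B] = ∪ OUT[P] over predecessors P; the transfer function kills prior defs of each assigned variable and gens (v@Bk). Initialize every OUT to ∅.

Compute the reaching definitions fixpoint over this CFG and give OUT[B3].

Answer: {a@B2, b@B3, c@B1, d@B1}

Trace:
Converged values:
  B0:   IN={a@B2, b@B3, c@B1, d@B1}   OUT={a@B2, b@B3, c@B1, d@B1}
  B1:   IN={a@B2, b@B3, c@B1, d@B1}   OUT={a@B1, b@B3, c@B1, d@B1}
  B2:   IN={a@B1, b@B3, c@B1, d@B1}   OUT={a@B2, b@B3, c@B1, d@B1}
  B3:   IN={a@B2, b@B3, c@B1, d@B1}   OUT={a@B2, b@B3, c@B1, d@B1}
  B4:   IN={a@B2, b@B3, c@B1, d@B1}   OUT={a@B2, b@B3, c@B1, d@B1}
  B5:   IN={a@B2, b@B3, c@B1, d@B1}   OUT={a@B2, b@B3, c@B1, d@B5}

Merge at B3: IN[B3] = OUT[B2] = {a@B2, b@B3, c@B1, d@B1}
Applying B3's transfer function to that IN value gives OUT[B3] (row B3 above).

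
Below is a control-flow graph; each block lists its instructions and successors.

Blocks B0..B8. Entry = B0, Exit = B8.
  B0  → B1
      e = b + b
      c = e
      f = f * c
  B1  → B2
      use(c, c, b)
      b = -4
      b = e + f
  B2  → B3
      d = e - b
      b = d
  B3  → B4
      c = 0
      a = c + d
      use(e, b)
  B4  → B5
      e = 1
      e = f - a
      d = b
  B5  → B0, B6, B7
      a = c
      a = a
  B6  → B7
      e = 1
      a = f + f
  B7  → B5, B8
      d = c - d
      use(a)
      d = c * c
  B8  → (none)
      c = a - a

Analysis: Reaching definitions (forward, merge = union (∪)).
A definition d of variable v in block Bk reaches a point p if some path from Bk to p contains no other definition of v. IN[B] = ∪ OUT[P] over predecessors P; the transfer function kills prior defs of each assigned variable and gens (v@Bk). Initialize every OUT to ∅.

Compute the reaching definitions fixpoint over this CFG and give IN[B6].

Answer: {a@B5, b@B2, c@B3, d@B4, d@B7, e@B4, e@B6, f@B0}

Derivation:
Per-block solution:
  B0:  IN={a@B5, b@B2, c@B3, d@B4, d@B7, e@B4, e@B6, f@B0}  OUT={a@B5, b@B2, c@B0, d@B4, d@B7, e@B0, f@B0}
  B1:  IN={a@B5, b@B2, c@B0, d@B4, d@B7, e@B0, f@B0}  OUT={a@B5, b@B1, c@B0, d@B4, d@B7, e@B0, f@B0}
  B2:  IN={a@B5, b@B1, c@B0, d@B4, d@B7, e@B0, f@B0}  OUT={a@B5, b@B2, c@B0, d@B2, e@B0, f@B0}
  B3:  IN={a@B5, b@B2, c@B0, d@B2, e@B0, f@B0}  OUT={a@B3, b@B2, c@B3, d@B2, e@B0, f@B0}
  B4:  IN={a@B3, b@B2, c@B3, d@B2, e@B0, f@B0}  OUT={a@B3, b@B2, c@B3, d@B4, e@B4, f@B0}
  B5:  IN={a@B3, a@B5, a@B6, b@B2, c@B3, d@B4, d@B7, e@B4, e@B6, f@B0}  OUT={a@B5, b@B2, c@B3, d@B4, d@B7, e@B4, e@B6, f@B0}
  B6:  IN={a@B5, b@B2, c@B3, d@B4, d@B7, e@B4, e@B6, f@B0}  OUT={a@B6, b@B2, c@B3, d@B4, d@B7, e@B6, f@B0}
  B7:  IN={a@B5, a@B6, b@B2, c@B3, d@B4, d@B7, e@B4, e@B6, f@B0}  OUT={a@B5, a@B6, b@B2, c@B3, d@B7, e@B4, e@B6, f@B0}
  B8:  IN={a@B5, a@B6, b@B2, c@B3, d@B7, e@B4, e@B6, f@B0}  OUT={a@B5, a@B6, b@B2, c@B8, d@B7, e@B4, e@B6, f@B0}

Merge at B6: IN[B6] = OUT[B5] = {a@B5, b@B2, c@B3, d@B4, d@B7, e@B4, e@B6, f@B0}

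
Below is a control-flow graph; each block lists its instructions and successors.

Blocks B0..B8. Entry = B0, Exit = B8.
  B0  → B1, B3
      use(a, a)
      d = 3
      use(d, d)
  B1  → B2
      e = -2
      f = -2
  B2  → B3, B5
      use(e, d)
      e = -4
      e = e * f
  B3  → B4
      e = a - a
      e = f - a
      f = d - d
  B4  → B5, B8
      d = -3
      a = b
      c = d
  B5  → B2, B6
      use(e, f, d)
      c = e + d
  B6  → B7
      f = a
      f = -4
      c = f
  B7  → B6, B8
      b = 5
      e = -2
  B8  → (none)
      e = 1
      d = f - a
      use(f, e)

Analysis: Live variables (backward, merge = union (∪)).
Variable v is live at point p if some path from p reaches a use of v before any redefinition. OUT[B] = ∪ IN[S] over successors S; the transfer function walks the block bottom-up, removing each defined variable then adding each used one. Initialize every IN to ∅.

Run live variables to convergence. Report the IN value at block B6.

Converged values:
  B0:   IN={a, b, f}   OUT={a, b, d, f}
  B1:   IN={a, b, d}   OUT={a, b, d, e, f}
  B2:   IN={a, b, d, e, f}   OUT={a, b, d, e, f}
  B3:   IN={a, b, d, f}   OUT={b, e, f}
  B4:   IN={b, e, f}   OUT={a, b, d, e, f}
  B5:   IN={a, b, d, e, f}   OUT={a, b, d, e, f}
  B6:   IN={a}   OUT={a, f}
  B7:   IN={a, f}   OUT={a, f}
  B8:   IN={a, f}   OUT={}

Merge at B6: OUT[B6] = IN[B7] = {a, f}
Applying B6's transfer function to that OUT value gives IN[B6] (row B6 above).

Answer: {a}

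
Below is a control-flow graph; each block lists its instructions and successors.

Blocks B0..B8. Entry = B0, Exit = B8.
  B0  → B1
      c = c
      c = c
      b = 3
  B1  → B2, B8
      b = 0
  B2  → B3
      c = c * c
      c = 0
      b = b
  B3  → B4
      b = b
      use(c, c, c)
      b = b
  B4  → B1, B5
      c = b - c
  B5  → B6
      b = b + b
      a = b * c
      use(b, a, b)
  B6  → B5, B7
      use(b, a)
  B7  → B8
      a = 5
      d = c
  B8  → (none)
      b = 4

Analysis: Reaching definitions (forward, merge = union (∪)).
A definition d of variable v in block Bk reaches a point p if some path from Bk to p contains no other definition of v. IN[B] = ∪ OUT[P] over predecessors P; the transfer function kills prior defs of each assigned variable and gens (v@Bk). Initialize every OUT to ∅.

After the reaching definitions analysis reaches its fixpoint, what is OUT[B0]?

Answer: {b@B0, c@B0}

Derivation:
Fixpoint table:
  B0:  IN={}  OUT={b@B0, c@B0}
  B1:  IN={b@B0, b@B3, c@B0, c@B4}  OUT={b@B1, c@B0, c@B4}
  B2:  IN={b@B1, c@B0, c@B4}  OUT={b@B2, c@B2}
  B3:  IN={b@B2, c@B2}  OUT={b@B3, c@B2}
  B4:  IN={b@B3, c@B2}  OUT={b@B3, c@B4}
  B5:  IN={a@B5, b@B3, b@B5, c@B4}  OUT={a@B5, b@B5, c@B4}
  B6:  IN={a@B5, b@B5, c@B4}  OUT={a@B5, b@B5, c@B4}
  B7:  IN={a@B5, b@B5, c@B4}  OUT={a@B7, b@B5, c@B4, d@B7}
  B8:  IN={a@B7, b@B1, b@B5, c@B0, c@B4, d@B7}  OUT={a@B7, b@B8, c@B0, c@B4, d@B7}

B0 is the boundary node: IN[B0] = {}
Applying B0's transfer function to that IN value gives OUT[B0] (row B0 above).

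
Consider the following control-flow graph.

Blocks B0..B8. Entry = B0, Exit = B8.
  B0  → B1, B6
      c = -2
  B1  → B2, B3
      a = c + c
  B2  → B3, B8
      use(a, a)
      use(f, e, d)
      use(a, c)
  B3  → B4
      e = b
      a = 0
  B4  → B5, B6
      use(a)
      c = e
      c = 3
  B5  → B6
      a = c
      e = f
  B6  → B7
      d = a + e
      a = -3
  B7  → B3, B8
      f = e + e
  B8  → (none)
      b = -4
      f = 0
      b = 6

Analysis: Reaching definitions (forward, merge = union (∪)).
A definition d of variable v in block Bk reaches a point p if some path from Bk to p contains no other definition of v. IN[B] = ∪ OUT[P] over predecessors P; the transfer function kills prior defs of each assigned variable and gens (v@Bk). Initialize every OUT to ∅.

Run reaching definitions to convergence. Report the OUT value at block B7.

Fixpoint table:
  B0:  IN={}  OUT={c@B0}
  B1:  IN={c@B0}  OUT={a@B1, c@B0}
  B2:  IN={a@B1, c@B0}  OUT={a@B1, c@B0}
  B3:  IN={a@B1, a@B6, c@B0, c@B4, d@B6, e@B3, e@B5, f@B7}  OUT={a@B3, c@B0, c@B4, d@B6, e@B3, f@B7}
  B4:  IN={a@B3, c@B0, c@B4, d@B6, e@B3, f@B7}  OUT={a@B3, c@B4, d@B6, e@B3, f@B7}
  B5:  IN={a@B3, c@B4, d@B6, e@B3, f@B7}  OUT={a@B5, c@B4, d@B6, e@B5, f@B7}
  B6:  IN={a@B3, a@B5, c@B0, c@B4, d@B6, e@B3, e@B5, f@B7}  OUT={a@B6, c@B0, c@B4, d@B6, e@B3, e@B5, f@B7}
  B7:  IN={a@B6, c@B0, c@B4, d@B6, e@B3, e@B5, f@B7}  OUT={a@B6, c@B0, c@B4, d@B6, e@B3, e@B5, f@B7}
  B8:  IN={a@B1, a@B6, c@B0, c@B4, d@B6, e@B3, e@B5, f@B7}  OUT={a@B1, a@B6, b@B8, c@B0, c@B4, d@B6, e@B3, e@B5, f@B8}

Merge at B7: IN[B7] = OUT[B6] = {a@B6, c@B0, c@B4, d@B6, e@B3, e@B5, f@B7}
Applying B7's transfer function to that IN value gives OUT[B7] (row B7 above).

Answer: {a@B6, c@B0, c@B4, d@B6, e@B3, e@B5, f@B7}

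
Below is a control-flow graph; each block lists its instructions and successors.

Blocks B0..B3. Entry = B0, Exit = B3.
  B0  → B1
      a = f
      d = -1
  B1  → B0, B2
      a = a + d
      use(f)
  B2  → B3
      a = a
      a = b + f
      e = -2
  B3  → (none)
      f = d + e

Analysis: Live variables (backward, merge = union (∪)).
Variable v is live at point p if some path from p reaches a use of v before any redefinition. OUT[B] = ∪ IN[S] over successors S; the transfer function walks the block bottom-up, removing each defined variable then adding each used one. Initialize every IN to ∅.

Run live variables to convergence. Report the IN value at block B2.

Fixpoint table:
  B0: | IN={b, f} | OUT={a, b, d, f}
  B1: | IN={a, b, d, f} | OUT={a, b, d, f}
  B2: | IN={a, b, d, f} | OUT={d, e}
  B3: | IN={d, e} | OUT={}

Merge at B2: OUT[B2] = IN[B3] = {d, e}
Applying B2's transfer function to that OUT value gives IN[B2] (row B2 above).

Answer: {a, b, d, f}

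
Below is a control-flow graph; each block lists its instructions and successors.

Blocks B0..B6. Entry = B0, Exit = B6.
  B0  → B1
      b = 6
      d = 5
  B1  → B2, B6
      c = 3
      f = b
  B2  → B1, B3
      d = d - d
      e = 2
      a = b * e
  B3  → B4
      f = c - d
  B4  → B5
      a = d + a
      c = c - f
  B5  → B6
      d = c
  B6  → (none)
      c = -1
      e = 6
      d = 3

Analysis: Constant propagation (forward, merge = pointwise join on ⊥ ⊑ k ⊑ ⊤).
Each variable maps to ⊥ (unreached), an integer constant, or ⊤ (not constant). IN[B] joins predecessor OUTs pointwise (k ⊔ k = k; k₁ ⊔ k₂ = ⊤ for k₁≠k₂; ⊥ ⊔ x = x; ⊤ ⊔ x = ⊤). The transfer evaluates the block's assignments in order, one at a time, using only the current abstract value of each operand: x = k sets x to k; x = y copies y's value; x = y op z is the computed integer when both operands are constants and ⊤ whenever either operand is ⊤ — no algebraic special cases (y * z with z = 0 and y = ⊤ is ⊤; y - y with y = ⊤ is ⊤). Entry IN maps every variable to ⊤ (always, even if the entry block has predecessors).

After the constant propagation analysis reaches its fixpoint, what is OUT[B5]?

Answer: {a: ⊤, b: 6, c: ⊤, d: ⊤, e: 2, f: ⊤}

Working:
Fixpoint table:
  B0: | IN=(all ⊤) | OUT={b:6, d:5; rest ⊤}
  B1: | IN={b:6; rest ⊤} | OUT={b:6, c:3, f:6; rest ⊤}
  B2: | IN={b:6, c:3, f:6; rest ⊤} | OUT={a:12, b:6, c:3, e:2, f:6; rest ⊤}
  B3: | IN={a:12, b:6, c:3, e:2, f:6; rest ⊤} | OUT={a:12, b:6, c:3, e:2; rest ⊤}
  B4: | IN={a:12, b:6, c:3, e:2; rest ⊤} | OUT={b:6, e:2; rest ⊤}
  B5: | IN={b:6, e:2; rest ⊤} | OUT={b:6, e:2; rest ⊤}
  B6: | IN={b:6; rest ⊤} | OUT={b:6, c:-1, d:3, e:6; rest ⊤}

Merge at B5: IN[B5] = OUT[B4] = {a: ⊤, b: 6, c: ⊤, d: ⊤, e: 2, f: ⊤}
Applying B5's transfer function to that IN value gives OUT[B5] (row B5 above).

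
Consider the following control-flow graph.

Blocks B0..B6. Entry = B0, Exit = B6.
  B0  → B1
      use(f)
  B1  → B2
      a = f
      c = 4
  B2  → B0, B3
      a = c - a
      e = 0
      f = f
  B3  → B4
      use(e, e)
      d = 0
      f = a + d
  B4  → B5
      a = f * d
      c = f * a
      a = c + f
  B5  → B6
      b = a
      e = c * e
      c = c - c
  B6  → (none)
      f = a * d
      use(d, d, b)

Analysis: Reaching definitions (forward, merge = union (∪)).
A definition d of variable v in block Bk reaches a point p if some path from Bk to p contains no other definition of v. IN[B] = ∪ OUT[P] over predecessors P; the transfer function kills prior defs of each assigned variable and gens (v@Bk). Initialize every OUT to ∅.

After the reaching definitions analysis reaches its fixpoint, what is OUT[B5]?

Fixpoint table:
  B0:   IN={a@B2, c@B1, e@B2, f@B2}   OUT={a@B2, c@B1, e@B2, f@B2}
  B1:   IN={a@B2, c@B1, e@B2, f@B2}   OUT={a@B1, c@B1, e@B2, f@B2}
  B2:   IN={a@B1, c@B1, e@B2, f@B2}   OUT={a@B2, c@B1, e@B2, f@B2}
  B3:   IN={a@B2, c@B1, e@B2, f@B2}   OUT={a@B2, c@B1, d@B3, e@B2, f@B3}
  B4:   IN={a@B2, c@B1, d@B3, e@B2, f@B3}   OUT={a@B4, c@B4, d@B3, e@B2, f@B3}
  B5:   IN={a@B4, c@B4, d@B3, e@B2, f@B3}   OUT={a@B4, b@B5, c@B5, d@B3, e@B5, f@B3}
  B6:   IN={a@B4, b@B5, c@B5, d@B3, e@B5, f@B3}   OUT={a@B4, b@B5, c@B5, d@B3, e@B5, f@B6}

Merge at B5: IN[B5] = OUT[B4] = {a@B4, c@B4, d@B3, e@B2, f@B3}
Applying B5's transfer function to that IN value gives OUT[B5] (row B5 above).

Answer: {a@B4, b@B5, c@B5, d@B3, e@B5, f@B3}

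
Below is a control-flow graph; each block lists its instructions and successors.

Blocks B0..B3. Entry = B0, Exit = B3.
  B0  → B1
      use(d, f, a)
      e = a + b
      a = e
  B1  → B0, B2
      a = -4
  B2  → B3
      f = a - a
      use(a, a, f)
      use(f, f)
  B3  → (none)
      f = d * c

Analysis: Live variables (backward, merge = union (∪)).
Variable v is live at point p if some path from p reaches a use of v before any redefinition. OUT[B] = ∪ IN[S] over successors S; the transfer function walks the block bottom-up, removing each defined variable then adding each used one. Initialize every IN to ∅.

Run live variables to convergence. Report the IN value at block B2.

Fixpoint table:
  B0:  IN={a, b, c, d, f}  OUT={b, c, d, f}
  B1:  IN={b, c, d, f}  OUT={a, b, c, d, f}
  B2:  IN={a, c, d}  OUT={c, d}
  B3:  IN={c, d}  OUT={}

Merge at B2: OUT[B2] = IN[B3] = {c, d}
Applying B2's transfer function to that OUT value gives IN[B2] (row B2 above).

Answer: {a, c, d}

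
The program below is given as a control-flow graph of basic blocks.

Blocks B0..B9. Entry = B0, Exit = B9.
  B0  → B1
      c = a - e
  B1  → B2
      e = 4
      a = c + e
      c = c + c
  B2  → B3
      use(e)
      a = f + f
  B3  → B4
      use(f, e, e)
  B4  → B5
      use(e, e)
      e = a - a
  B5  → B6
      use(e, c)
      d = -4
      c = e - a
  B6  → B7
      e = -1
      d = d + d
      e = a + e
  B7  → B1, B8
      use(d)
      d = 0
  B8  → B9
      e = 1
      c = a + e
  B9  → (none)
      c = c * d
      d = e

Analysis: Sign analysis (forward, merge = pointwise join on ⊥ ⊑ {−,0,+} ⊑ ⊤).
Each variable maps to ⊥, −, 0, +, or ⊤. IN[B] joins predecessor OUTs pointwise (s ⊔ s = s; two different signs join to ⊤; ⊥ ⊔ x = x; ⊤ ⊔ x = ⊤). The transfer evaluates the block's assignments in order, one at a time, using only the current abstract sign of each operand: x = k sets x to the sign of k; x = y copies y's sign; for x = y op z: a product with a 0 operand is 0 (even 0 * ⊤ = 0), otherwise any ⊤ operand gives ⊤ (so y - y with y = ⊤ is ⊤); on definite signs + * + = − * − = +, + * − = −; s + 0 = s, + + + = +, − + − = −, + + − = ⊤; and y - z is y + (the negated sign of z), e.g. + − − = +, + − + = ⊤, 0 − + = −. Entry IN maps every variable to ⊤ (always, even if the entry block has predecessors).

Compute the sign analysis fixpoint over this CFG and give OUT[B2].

Answer: {a: ⊤, b: ⊤, c: ⊤, d: ⊤, e: +, f: ⊤}

Working:
Per-block solution:
  B0:  IN=(all ⊤)  OUT=(all ⊤)
  B1:  IN=(all ⊤)  OUT={e:+; rest ⊤}
  B2:  IN={e:+; rest ⊤}  OUT={e:+; rest ⊤}
  B3:  IN={e:+; rest ⊤}  OUT={e:+; rest ⊤}
  B4:  IN={e:+; rest ⊤}  OUT=(all ⊤)
  B5:  IN=(all ⊤)  OUT={d:-; rest ⊤}
  B6:  IN={d:-; rest ⊤}  OUT={d:-; rest ⊤}
  B7:  IN={d:-; rest ⊤}  OUT={d:0; rest ⊤}
  B8:  IN={d:0; rest ⊤}  OUT={d:0, e:+; rest ⊤}
  B9:  IN={d:0, e:+; rest ⊤}  OUT={c:0, d:+, e:+; rest ⊤}

Merge at B2: IN[B2] = OUT[B1] = {a: ⊤, b: ⊤, c: ⊤, d: ⊤, e: +, f: ⊤}
Applying B2's transfer function to that IN value gives OUT[B2] (row B2 above).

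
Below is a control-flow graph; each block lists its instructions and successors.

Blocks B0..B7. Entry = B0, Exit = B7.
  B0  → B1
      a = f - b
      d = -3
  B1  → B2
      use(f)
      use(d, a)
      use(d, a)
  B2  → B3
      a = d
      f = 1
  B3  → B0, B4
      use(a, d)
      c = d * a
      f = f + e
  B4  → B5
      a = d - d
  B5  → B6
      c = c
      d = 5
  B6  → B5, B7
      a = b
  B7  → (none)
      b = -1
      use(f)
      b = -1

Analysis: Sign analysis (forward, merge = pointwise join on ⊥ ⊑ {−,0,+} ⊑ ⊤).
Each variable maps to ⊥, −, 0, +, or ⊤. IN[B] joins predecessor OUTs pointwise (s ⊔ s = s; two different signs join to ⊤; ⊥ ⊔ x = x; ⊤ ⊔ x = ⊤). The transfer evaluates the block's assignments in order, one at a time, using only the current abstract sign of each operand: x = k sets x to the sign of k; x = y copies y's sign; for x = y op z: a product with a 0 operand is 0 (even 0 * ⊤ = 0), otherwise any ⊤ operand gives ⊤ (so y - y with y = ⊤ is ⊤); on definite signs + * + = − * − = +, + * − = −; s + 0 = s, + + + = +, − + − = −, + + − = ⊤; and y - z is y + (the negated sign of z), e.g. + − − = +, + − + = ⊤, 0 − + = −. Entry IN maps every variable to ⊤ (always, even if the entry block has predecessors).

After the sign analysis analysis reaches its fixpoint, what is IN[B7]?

Answer: {a: ⊤, b: ⊤, c: +, d: +, e: ⊤, f: ⊤}

Trace:
Fixpoint table:
  B0:  IN=(all ⊤)  OUT={d:-; rest ⊤}
  B1:  IN={d:-; rest ⊤}  OUT={d:-; rest ⊤}
  B2:  IN={d:-; rest ⊤}  OUT={a:-, d:-, f:+; rest ⊤}
  B3:  IN={a:-, d:-, f:+; rest ⊤}  OUT={a:-, c:+, d:-; rest ⊤}
  B4:  IN={a:-, c:+, d:-; rest ⊤}  OUT={c:+, d:-; rest ⊤}
  B5:  IN={c:+; rest ⊤}  OUT={c:+, d:+; rest ⊤}
  B6:  IN={c:+, d:+; rest ⊤}  OUT={c:+, d:+; rest ⊤}
  B7:  IN={c:+, d:+; rest ⊤}  OUT={b:-, c:+, d:+; rest ⊤}

Merge at B7: IN[B7] = OUT[B6] = {a: ⊤, b: ⊤, c: +, d: +, e: ⊤, f: ⊤}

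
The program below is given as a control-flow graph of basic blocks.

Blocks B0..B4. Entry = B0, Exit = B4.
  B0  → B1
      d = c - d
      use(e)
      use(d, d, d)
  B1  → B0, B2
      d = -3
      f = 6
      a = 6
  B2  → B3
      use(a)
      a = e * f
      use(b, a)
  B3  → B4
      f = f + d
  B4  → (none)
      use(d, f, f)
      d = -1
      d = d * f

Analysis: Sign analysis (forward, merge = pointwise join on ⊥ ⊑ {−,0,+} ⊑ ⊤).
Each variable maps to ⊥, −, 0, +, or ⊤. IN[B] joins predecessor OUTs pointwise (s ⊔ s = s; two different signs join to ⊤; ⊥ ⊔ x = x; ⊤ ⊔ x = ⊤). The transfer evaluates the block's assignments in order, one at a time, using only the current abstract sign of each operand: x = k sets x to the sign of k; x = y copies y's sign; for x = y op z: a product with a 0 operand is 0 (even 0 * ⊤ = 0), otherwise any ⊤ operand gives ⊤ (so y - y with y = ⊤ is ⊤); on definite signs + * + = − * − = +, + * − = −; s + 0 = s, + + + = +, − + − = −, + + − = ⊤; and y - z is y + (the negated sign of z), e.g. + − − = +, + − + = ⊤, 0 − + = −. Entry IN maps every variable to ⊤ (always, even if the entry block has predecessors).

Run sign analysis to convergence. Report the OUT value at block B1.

Answer: {a: +, b: ⊤, c: ⊤, d: -, e: ⊤, f: +}

Derivation:
Converged values:
  B0: | IN=(all ⊤) | OUT=(all ⊤)
  B1: | IN=(all ⊤) | OUT={a:+, d:-, f:+; rest ⊤}
  B2: | IN={a:+, d:-, f:+; rest ⊤} | OUT={d:-, f:+; rest ⊤}
  B3: | IN={d:-, f:+; rest ⊤} | OUT={d:-; rest ⊤}
  B4: | IN={d:-; rest ⊤} | OUT=(all ⊤)

Merge at B1: IN[B1] = OUT[B0] = {a: ⊤, b: ⊤, c: ⊤, d: ⊤, e: ⊤, f: ⊤}
Applying B1's transfer function to that IN value gives OUT[B1] (row B1 above).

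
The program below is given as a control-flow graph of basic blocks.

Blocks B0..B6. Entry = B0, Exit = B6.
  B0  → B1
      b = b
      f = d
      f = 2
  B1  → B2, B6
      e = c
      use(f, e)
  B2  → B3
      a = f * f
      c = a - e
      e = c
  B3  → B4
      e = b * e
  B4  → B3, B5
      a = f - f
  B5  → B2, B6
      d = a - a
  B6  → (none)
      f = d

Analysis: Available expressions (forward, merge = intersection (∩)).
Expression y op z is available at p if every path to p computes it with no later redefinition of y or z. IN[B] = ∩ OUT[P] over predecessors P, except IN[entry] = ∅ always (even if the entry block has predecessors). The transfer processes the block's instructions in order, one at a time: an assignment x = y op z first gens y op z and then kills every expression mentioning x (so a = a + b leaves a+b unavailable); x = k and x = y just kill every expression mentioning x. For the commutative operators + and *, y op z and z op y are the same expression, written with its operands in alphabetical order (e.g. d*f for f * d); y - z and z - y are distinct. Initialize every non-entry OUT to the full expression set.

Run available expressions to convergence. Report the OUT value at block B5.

Converged values:
  B0: | IN={} | OUT={}
  B1: | IN={} | OUT={}
  B2: | IN={} | OUT={f*f}
  B3: | IN={f*f} | OUT={f*f}
  B4: | IN={f*f} | OUT={f*f, f-f}
  B5: | IN={f*f, f-f} | OUT={a-a, f*f, f-f}
  B6: | IN={} | OUT={}

Merge at B5: IN[B5] = OUT[B4] = {f*f, f-f}
Applying B5's transfer function to that IN value gives OUT[B5] (row B5 above).

Answer: {a-a, f*f, f-f}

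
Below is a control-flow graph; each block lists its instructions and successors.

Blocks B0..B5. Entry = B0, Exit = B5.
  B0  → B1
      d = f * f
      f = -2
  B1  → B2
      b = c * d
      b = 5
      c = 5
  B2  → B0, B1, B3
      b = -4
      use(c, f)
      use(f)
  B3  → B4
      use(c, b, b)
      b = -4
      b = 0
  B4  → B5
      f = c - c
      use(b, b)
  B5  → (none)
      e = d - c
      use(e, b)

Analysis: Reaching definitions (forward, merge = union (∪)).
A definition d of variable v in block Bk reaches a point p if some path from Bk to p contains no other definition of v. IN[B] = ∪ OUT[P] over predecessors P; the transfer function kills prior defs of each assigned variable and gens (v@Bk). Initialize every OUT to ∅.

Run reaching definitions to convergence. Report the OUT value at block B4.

Answer: {b@B3, c@B1, d@B0, f@B4}

Working:
Fixpoint table:
  B0:   IN={b@B2, c@B1, d@B0, f@B0}   OUT={b@B2, c@B1, d@B0, f@B0}
  B1:   IN={b@B2, c@B1, d@B0, f@B0}   OUT={b@B1, c@B1, d@B0, f@B0}
  B2:   IN={b@B1, c@B1, d@B0, f@B0}   OUT={b@B2, c@B1, d@B0, f@B0}
  B3:   IN={b@B2, c@B1, d@B0, f@B0}   OUT={b@B3, c@B1, d@B0, f@B0}
  B4:   IN={b@B3, c@B1, d@B0, f@B0}   OUT={b@B3, c@B1, d@B0, f@B4}
  B5:   IN={b@B3, c@B1, d@B0, f@B4}   OUT={b@B3, c@B1, d@B0, e@B5, f@B4}

Merge at B4: IN[B4] = OUT[B3] = {b@B3, c@B1, d@B0, f@B0}
Applying B4's transfer function to that IN value gives OUT[B4] (row B4 above).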